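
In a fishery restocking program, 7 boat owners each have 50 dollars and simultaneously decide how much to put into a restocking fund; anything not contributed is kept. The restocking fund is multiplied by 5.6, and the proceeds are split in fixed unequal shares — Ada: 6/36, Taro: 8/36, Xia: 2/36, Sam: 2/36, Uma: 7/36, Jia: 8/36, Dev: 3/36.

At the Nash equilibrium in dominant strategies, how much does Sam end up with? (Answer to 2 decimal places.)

96.67 dollars

For player j, contributing a unit is worthwhile iff 5.6 × (j's share) ≥ 1, i.e. iff j's share is at least 0.1786.
Taro, Uma and Jia clear that bar, contributing 50 each; the remaining 4 contribute 0. Total contributed: 150.
Sam keeps 50 and receives 5.6 × 150 × 2/36 = 46.67 from the restocking fund, for a payoff of 96.67.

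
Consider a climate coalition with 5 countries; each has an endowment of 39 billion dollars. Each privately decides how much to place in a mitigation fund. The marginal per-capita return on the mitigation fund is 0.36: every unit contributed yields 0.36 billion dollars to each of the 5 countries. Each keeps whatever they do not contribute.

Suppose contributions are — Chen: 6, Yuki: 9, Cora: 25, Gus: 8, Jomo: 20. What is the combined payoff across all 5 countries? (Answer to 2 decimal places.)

249.40 billion dollars

Total contributed: 6 + 9 + 25 + 8 + 20 = 68; total kept: 5 × 39 − 68 = 127.
The mitigation fund pays out 0.36 × 5 × 68 = 122.40 in aggregate.
Group total = 127 + 122.40 = 249.40.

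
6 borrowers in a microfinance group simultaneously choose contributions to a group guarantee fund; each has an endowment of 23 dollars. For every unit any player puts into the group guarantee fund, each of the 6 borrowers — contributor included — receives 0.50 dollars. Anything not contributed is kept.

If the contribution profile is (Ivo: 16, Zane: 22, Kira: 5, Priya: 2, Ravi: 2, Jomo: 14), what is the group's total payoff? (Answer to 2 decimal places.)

Total contributed: 16 + 22 + 5 + 2 + 2 + 14 = 61; total kept: 6 × 23 − 61 = 77.
The group guarantee fund pays out 0.50 × 6 × 61 = 183.00 in aggregate.
Group total = 77 + 183.00 = 260.00.

260.00 dollars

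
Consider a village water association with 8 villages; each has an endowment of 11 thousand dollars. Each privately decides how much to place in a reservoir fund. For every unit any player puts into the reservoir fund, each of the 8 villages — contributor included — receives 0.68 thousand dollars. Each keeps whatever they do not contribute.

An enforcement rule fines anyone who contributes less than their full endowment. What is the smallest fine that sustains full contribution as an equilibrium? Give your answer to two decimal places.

Given the others contribute fully, the best deviation is to contribute 0 (any partial contribution still incurs the fine and gives up units whose private return 0.68 is below 1).
Deviating from 11 to 0 saves 11 thousand dollars but forfeits the deviator's share of the drop in the reservoir fund: 0.68 × 11 = 7.48.
So the deviation gain is 11 − 7.48 = 3.52, and the fine must be at least 3.52 thousand dollars to wipe it out.

3.52 thousand dollars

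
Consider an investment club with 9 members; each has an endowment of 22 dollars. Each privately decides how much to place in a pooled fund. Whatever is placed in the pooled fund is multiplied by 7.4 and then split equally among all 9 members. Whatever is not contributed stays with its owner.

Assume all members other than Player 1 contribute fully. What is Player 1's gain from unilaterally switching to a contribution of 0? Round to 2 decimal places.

Switching from a contribution of 22 to 0 lets Player 1 keep an extra 22 dollars, but lowers the pooled fund by 22, which costs Player 1 their own share of that drop: 7.4/9 × 22 = 18.09.
Net gain = 22 − 18.09 = 3.91. The private return per contributed unit (0.8222) is below 1, so free-riding is indeed the best response regardless of what the others do.

3.91 dollars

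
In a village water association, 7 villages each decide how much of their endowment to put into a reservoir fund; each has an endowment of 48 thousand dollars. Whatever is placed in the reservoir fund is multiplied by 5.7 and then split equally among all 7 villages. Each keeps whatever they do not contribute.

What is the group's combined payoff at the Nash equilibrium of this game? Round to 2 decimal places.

Each contributed unit returns 5.7/7 = 0.8143 to its contributor — below 1 — so contributing 0 is dominant for every player. At the Nash equilibrium everyone keeps their 48, and the group total is 7 × 48 = 336.

336.00 thousand dollars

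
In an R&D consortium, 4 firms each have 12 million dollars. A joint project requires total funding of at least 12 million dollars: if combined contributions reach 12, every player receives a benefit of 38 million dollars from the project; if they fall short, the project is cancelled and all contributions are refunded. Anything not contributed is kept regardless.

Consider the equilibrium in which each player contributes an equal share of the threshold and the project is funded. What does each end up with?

47 million dollars

Equal share of the threshold: 12/4 = 3.
At this profile no one gains by cutting their contribution: any cut drops the total below 12, the project is cancelled, contributions are refunded, and the deviator ends with 12, which is less than 12 − 3 + 38 = 47. Contributing more than 3 just wastes the excess. So contributing exactly 3 is a best response.
Each player's payoff: 12 − 3 + 38 = 47.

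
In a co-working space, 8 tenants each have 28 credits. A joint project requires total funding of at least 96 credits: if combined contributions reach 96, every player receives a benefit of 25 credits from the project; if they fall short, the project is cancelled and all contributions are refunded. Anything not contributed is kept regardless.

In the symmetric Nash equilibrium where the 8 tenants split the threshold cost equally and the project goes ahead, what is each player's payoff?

41 credits

Equal share of the threshold: 96/8 = 12.
At this profile no one gains by cutting their contribution: any cut drops the total below 96, the project is cancelled, contributions are refunded, and the deviator ends with 28, which is less than 28 − 12 + 25 = 41. Contributing more than 12 just wastes the excess. So contributing exactly 12 is a best response.
Each player's payoff: 28 − 12 + 25 = 41.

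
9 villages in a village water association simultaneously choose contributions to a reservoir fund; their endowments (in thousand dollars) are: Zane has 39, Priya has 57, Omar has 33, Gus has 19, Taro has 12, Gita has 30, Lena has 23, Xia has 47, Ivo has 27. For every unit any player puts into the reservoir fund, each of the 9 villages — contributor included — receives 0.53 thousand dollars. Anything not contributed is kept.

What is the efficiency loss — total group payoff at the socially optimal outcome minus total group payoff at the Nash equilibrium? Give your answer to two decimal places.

1081.99 thousand dollars

The private return per contributed unit is 0.53 < 1 for everyone, so the Nash equilibrium is zero contribution and the group total is Σ E_j = 39 + 57 + 33 + 19 + 12 + 30 + 23 + 47 + 27 = 287.
Each contributed unit returns 4.770 to the group, so the social optimum is full contribution by everyone: group total = 4.770 × 287 = 1368.99.
Efficiency loss = (4.770 − 1) × 287 = 1081.99.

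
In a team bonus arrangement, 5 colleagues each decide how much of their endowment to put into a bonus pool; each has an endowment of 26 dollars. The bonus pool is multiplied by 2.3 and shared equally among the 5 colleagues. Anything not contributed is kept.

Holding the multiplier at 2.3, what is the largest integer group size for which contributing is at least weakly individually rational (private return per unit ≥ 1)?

Private return per unit is 2.3/(group size), which is ≥ 1 whenever the group size is ≤ 2.3.
The largest such integer is 2.

2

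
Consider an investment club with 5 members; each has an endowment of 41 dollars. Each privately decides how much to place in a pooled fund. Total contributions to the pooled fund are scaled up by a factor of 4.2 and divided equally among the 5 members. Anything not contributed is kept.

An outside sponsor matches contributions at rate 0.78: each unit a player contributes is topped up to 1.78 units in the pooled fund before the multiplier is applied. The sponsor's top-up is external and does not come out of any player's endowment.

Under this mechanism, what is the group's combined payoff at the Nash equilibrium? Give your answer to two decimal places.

1532.58 dollars

With the mechanism, a contributed unit returns 4.2 × 1.78 / 5 = 1.4952 per unit of net cost to the contributor — now above 1 — so contributing fully is weakly dominant for every player.
So the Nash equilibrium is full contribution by all 5; the group earns 4.2 × 1.78 × 205 = 1532.58.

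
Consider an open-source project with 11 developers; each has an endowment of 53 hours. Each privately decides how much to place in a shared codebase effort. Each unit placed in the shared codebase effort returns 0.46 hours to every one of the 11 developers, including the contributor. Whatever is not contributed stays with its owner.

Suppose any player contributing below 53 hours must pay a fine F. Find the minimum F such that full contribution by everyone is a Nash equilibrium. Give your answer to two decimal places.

Given the others contribute fully, the best deviation is to contribute 0 (any partial contribution still incurs the fine and gives up units whose private return 0.46 is below 1).
Deviating from 53 to 0 saves 53 hours but forfeits the deviator's share of the drop in the shared codebase effort: 0.46 × 53 = 24.38.
So the deviation gain is 53 − 24.38 = 28.62, and the fine must be at least 28.62 hours to wipe it out.

28.62 hours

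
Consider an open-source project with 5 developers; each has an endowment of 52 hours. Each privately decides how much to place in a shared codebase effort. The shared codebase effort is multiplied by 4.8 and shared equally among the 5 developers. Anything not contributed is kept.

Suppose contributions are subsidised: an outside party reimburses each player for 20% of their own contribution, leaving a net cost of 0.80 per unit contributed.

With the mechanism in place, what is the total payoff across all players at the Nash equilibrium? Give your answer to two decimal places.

1300.00 hours

Under the mechanism each unit contributed yields (4.8/5) / 0.80 = 1.2000 back to its contributor per unit of net cost, which exceeds 1, making full contribution the dominant choice for everyone.
At the Nash equilibrium everyone contributes 52. Group total payoff = 5 × (52 × 0.20 + 4.8 × 52) = 1300.00.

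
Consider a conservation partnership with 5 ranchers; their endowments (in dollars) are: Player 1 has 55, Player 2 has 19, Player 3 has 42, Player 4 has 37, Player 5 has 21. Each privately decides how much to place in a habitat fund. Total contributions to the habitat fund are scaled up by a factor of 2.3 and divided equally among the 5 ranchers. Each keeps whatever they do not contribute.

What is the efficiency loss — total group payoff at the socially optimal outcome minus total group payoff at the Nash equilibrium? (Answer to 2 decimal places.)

226.20 dollars

The private return per contributed unit is 2.3/5 = 0.4600 < 1 for every player regardless of endowment, so the Nash equilibrium is zero contribution and the group total is Σ E_j = 55 + 19 + 42 + 37 + 21 = 174.
Each contributed unit returns 2.300 to the group, so the social optimum is full contribution by everyone: group total = 2.300 × 174 = 400.20.
Efficiency loss = (2.300 − 1) × 174 = 226.20.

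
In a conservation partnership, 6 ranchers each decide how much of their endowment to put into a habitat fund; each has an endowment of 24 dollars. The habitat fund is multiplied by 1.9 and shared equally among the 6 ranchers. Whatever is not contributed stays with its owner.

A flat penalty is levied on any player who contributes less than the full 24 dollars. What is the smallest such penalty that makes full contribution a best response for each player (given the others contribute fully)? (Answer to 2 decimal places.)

Given the others contribute fully, the best deviation is to contribute 0 (any partial contribution still incurs the fine and gives up units whose private return 0.3167 is below 1).
Deviating from 24 to 0 saves 24 dollars but forfeits the deviator's share of the drop in the habitat fund: 1.9/6 × 24 = 7.60.
So the deviation gain is 24 − 7.60 = 16.40, and the fine must be at least 16.40 dollars to wipe it out.

16.40 dollars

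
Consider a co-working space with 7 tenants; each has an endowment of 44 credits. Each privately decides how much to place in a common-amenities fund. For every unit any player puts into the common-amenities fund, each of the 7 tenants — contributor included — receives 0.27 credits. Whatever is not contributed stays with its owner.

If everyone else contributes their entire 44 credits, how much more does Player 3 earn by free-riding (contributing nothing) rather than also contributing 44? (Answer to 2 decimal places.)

32.12 credits

Switching from a contribution of 44 to 0 lets Player 3 keep an extra 44 credits, but lowers the common-amenities fund by 44, which costs Player 3 their own share of that drop: 0.27 × 44 = 11.88.
Net gain = 44 − 11.88 = 32.12. The private return per contributed unit (0.27) is below 1, so free-riding is indeed the best response regardless of what the others do.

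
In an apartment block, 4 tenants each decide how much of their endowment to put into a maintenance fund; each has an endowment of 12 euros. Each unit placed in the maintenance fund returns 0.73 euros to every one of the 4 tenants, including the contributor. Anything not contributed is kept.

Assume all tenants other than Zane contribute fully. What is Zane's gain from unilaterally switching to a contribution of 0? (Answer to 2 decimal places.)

3.24 euros

Switching from a contribution of 12 to 0 lets Zane keep an extra 12 euros, but lowers the maintenance fund by 12, which costs Zane their own share of that drop: 0.73 × 12 = 8.76.
Net gain = 12 − 8.76 = 3.24. The private return per contributed unit (0.73) is below 1, so free-riding is indeed the best response regardless of what the others do.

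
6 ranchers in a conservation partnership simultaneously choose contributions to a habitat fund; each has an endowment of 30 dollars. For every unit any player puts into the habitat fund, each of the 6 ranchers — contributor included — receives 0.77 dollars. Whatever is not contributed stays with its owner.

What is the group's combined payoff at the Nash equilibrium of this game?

180.00 dollars

The private return per contributed unit is 0.77 < 1, so contributing 0 is dominant for every player. At the Nash equilibrium everyone keeps their 30, and the group total is 6 × 30 = 180.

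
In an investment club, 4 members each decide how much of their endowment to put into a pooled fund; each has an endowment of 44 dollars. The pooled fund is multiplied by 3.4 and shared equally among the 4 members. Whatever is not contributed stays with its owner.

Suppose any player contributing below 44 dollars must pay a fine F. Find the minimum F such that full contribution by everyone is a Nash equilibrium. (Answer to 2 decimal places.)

6.60 dollars

Given the others contribute fully, the best deviation is to contribute 0 (any partial contribution still incurs the fine and gives up units whose private return 0.8500 is below 1).
Deviating from 44 to 0 saves 44 dollars but forfeits the deviator's share of the drop in the pooled fund: 3.4/4 × 44 = 37.40.
So the deviation gain is 44 − 37.40 = 6.60, and the fine must be at least 6.60 dollars to wipe it out.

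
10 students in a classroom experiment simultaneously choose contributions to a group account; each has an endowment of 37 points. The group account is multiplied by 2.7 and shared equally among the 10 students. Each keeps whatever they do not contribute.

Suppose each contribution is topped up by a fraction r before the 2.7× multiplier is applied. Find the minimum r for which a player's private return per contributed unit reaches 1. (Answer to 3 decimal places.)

With matching at rate r, one contributed unit becomes (1 + r) in the group account and returns 2.7 × (1 + r) / 10 to the contributor.
Setting this equal to 1: 1 + r = 10/2.7 = 3.7037.
So the minimum matching rate is r = 3.7037 − 1 = 2.704.

2.704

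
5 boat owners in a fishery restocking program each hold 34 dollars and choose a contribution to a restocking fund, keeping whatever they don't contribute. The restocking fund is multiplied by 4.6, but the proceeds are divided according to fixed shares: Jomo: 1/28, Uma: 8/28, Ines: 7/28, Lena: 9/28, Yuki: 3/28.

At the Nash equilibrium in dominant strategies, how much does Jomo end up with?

For player j, contributing a unit is worthwhile iff 4.6 × (j's share) ≥ 1, i.e. iff j's share is at least 0.2174.
Uma, Ines and Lena are above the threshold, contributing 34 each; the remaining 2 contribute 0. Total contributed: 102.
Jomo keeps 34 and receives 4.6 × 102 × 1/28 = 16.76 from the restocking fund, for a payoff of 50.76.

50.76 dollars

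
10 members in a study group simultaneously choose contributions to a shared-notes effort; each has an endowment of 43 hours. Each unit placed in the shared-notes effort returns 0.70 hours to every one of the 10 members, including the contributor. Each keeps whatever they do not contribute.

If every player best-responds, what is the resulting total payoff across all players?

The private return per contributed unit is 0.70 < 1, so contributing 0 is dominant for every player. At the Nash equilibrium everyone keeps their 43, and the group total is 10 × 43 = 430.

430.00 hours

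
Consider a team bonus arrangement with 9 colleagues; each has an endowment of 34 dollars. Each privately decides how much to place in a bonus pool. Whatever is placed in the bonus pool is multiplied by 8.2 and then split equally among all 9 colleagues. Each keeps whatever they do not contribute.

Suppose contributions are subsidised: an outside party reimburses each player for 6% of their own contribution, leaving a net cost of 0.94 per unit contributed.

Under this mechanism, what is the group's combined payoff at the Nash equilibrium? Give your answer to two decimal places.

With the mechanism, a contributed unit returns (8.2/9) / 0.94 = 0.9693 per unit of net cost — still below 1 — so contributing 0 remains dominant for every player.
At the Nash equilibrium no one contributes; group total payoff = 9 × 34 = 306.

306.00 dollars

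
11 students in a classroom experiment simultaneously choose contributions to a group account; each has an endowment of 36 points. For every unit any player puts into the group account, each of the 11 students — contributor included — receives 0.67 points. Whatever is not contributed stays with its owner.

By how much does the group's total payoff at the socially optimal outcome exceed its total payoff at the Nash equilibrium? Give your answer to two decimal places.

The private return per contributed unit is 0.67 < 1, so contributing 0 is dominant for every player. At the Nash equilibrium everyone keeps their 36, and the group total is 11 × 36 = 396.
Each contributed unit returns 7.370 to the group as a whole (0.67 to each of 11 players), which exceeds 1, so the social optimum is full contribution: group total = 7.370 × 396 = 2918.52.
Efficiency loss = 2918.52 − 396 = 2522.52.

2522.52 points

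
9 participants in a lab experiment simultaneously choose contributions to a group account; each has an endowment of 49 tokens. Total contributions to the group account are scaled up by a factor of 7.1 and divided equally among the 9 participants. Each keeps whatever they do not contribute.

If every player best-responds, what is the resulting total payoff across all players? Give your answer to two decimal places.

441.00 tokens

Each contributed unit returns 7.1/9 = 0.7889 to its contributor — below 1 — so contributing 0 is dominant for every player. At the Nash equilibrium everyone keeps their 49, and the group total is 9 × 49 = 441.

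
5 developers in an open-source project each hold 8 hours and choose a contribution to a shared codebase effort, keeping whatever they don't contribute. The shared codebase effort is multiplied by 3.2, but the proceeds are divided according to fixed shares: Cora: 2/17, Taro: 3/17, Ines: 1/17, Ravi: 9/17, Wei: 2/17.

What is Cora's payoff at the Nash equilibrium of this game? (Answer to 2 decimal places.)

A player with share s gets back 3.2·s per unit contributed, so full contribution is dominant for anyone with s > 1/3.2 = 0.3125 and zero contribution is dominant for anyone below.
Only Ravi (9/17) clears that bar, contributing 8; the remaining 4 contribute 0. Total contributed: 8.
Cora keeps 8 and receives 3.2 × 8 × 2/17 = 3.01 from the shared codebase effort, for a payoff of 11.01.

11.01 hours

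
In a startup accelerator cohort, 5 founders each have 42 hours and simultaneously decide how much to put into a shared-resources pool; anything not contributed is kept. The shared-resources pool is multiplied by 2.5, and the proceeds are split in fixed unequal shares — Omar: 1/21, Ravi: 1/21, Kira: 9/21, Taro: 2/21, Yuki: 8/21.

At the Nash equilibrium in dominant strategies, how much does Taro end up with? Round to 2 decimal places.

A player with share s gets back 2.5·s per unit contributed, so full contribution is dominant for anyone with s > 1/2.5 = 0.4000 and zero contribution is dominant for anyone below.
Kira alone (share 9/21) is above the threshold, contributing 42; the remaining 4 contribute 0. Total contributed: 42.
Taro keeps 42 and receives 2.5 × 42 × 2/21 = 10.00 from the shared-resources pool, for a payoff of 52.00.

52.00 hours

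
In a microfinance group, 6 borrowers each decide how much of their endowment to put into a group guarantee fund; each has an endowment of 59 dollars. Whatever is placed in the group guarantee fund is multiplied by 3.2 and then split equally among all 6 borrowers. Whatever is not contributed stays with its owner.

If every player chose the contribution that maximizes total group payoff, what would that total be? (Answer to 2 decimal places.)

Each contributed unit returns 3.200 to the group as a whole (0.5333 to each of 6 players), which exceeds 1, so the social optimum is full contribution: group total = 3.200 × 354 = 1132.80.

1132.80 dollars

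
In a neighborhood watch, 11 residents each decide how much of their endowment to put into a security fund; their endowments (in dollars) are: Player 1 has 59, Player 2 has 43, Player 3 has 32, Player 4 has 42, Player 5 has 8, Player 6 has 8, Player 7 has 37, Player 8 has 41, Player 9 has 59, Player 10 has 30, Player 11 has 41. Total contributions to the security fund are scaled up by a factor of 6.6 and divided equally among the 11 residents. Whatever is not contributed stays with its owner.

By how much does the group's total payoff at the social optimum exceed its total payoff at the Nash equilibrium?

2240.00 dollars

The private return per contributed unit is 6.6/11 = 0.6000 < 1 for every player regardless of endowment, so the Nash equilibrium is zero contribution and the group total is Σ E_j = 59 + 43 + 32 + 42 + 8 + 8 + 37 + 41 + 59 + 30 + 41 = 400.
Each contributed unit returns 6.600 to the group, so the social optimum is full contribution by everyone: group total = 6.600 × 400 = 2640.00.
Efficiency loss = (6.600 − 1) × 400 = 2240.00.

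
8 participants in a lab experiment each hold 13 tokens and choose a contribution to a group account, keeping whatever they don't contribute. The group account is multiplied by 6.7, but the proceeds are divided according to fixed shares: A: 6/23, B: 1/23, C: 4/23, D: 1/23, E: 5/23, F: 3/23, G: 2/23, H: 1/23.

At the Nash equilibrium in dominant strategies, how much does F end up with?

47.08 tokens

Each unit j contributes comes back to j as 6.7 × (j's share), so j prefers to contribute only if that share exceeds 1/6.7 = 0.1493; otherwise keeping the unit dominates.
The shares above 0.1493 belong to A, C and E, contributing 13 each; the remaining 5 contribute 0. Total contributed: 39.
F keeps 13 and receives 6.7 × 39 × 3/23 = 34.08 from the group account, for a payoff of 47.08.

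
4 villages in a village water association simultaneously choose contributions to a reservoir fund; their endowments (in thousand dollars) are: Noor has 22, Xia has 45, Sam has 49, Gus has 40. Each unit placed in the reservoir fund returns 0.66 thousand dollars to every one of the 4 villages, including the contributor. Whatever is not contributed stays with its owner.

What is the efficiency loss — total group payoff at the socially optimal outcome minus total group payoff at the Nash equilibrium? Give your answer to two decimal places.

255.84 thousand dollars

The private return per contributed unit is 0.66 < 1 for everyone, so the Nash equilibrium is zero contribution and the group total is Σ E_j = 22 + 45 + 49 + 40 = 156.
Each contributed unit returns 2.640 to the group, so the social optimum is full contribution by everyone: group total = 2.640 × 156 = 411.84.
Efficiency loss = (2.640 − 1) × 156 = 255.84.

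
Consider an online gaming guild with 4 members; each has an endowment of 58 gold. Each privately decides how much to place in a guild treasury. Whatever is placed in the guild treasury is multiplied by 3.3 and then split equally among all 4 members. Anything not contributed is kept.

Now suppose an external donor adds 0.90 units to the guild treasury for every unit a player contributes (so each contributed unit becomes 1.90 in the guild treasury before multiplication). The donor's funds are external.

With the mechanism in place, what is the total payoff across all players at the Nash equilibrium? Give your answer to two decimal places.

With the mechanism, a contributed unit returns 3.3 × 1.90 / 4 = 1.5675 per unit of net cost to the contributor — now above 1 — so contributing fully is weakly dominant for every player.
So the Nash equilibrium is full contribution by all 4; the group earns 3.3 × 1.90 × 232 = 1454.64.

1454.64 gold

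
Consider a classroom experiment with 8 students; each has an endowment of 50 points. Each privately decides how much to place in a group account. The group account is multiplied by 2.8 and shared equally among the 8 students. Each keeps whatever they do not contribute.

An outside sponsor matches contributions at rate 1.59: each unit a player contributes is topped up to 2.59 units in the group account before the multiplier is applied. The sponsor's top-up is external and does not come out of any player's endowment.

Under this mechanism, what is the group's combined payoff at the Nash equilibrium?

400.00 points

Even with the mechanism, each unit contributed returns only 2.8 × 2.59 / 8 = 0.9065 per unit of net cost, so contributing nothing is still dominant.
At the Nash equilibrium no one contributes; group total payoff = 8 × 50 = 400.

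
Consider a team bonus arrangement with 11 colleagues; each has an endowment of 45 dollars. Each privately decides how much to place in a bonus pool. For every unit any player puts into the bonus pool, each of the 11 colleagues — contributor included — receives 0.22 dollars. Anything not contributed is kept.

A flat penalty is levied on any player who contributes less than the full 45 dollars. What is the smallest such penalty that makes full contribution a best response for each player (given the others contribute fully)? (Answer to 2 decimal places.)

Given the others contribute fully, the best deviation is to contribute 0 (any partial contribution still incurs the fine and gives up units whose private return 0.22 is below 1).
Deviating from 45 to 0 saves 45 dollars but forfeits the deviator's share of the drop in the bonus pool: 0.22 × 45 = 9.90.
So the deviation gain is 45 − 9.90 = 35.10, and the fine must be at least 35.10 dollars to wipe it out.

35.10 dollars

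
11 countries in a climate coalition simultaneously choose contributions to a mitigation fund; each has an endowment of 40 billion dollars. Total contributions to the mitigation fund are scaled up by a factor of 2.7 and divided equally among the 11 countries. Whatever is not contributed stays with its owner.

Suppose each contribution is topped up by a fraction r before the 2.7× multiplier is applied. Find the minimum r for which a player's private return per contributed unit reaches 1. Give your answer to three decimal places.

With matching at rate r, one contributed unit becomes (1 + r) in the mitigation fund and returns 2.7 × (1 + r) / 11 to the contributor.
Setting this equal to 1: 1 + r = 11/2.7 = 4.0741.
So the minimum matching rate is r = 4.0741 − 1 = 3.074.

3.074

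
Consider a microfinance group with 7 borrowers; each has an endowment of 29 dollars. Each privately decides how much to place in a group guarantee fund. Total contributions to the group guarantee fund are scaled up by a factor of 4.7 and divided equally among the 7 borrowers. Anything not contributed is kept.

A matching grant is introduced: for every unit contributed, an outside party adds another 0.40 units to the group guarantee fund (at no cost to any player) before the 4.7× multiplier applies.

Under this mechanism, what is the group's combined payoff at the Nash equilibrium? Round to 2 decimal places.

The effective private return is 4.7 × 1.40 / 7 = 0.9400, which is still under 1, so the mechanism doesn't change anyone's dominant strategy: zero contribution.
At the Nash equilibrium no one contributes; group total payoff = 7 × 29 = 203.

203.00 dollars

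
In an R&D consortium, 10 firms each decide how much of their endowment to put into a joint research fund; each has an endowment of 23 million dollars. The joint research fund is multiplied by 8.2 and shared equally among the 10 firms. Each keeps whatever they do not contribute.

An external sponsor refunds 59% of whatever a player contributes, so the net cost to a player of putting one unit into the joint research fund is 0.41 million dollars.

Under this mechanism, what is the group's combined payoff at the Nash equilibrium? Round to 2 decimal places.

The effective private return per unit is now (8.2/10) / 0.41 = 2.0000 > 1, so every player's dominant strategy flips to full contribution.
So the Nash equilibrium is full contribution by all 10; the group earns 10 × (23 × 0.59 + 8.2 × 23) = 2021.70.

2021.70 million dollars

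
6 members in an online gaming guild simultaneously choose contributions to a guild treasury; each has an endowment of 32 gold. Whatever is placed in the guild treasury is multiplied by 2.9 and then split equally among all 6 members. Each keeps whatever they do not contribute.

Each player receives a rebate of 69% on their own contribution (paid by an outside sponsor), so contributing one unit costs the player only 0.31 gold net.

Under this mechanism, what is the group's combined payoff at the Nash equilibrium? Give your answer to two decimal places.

689.28 gold

With the mechanism, a contributed unit returns (2.9/6) / 0.31 = 1.5591 per unit of net cost to the contributor — now above 1 — so contributing fully is weakly dominant for every player.
So the Nash equilibrium is full contribution by all 6; the group earns 6 × (32 × 0.69 + 2.9 × 32) = 689.28.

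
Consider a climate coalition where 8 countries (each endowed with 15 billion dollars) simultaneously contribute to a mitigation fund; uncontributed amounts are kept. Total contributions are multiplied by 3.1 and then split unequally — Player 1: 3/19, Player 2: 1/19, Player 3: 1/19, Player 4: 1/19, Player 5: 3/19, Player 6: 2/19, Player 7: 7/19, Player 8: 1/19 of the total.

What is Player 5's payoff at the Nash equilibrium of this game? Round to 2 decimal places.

A player with share s gets back 3.1·s per unit contributed, so full contribution is dominant for anyone with s > 1/3.1 = 0.3226 and zero contribution is dominant for anyone below.
Player 7 alone (share 7/19) is above the threshold, contributing 15; the remaining 7 contribute 0. Total contributed: 15.
Player 5 keeps 15 and receives 3.1 × 15 × 3/19 = 7.34 from the mitigation fund, for a payoff of 22.34.

22.34 billion dollars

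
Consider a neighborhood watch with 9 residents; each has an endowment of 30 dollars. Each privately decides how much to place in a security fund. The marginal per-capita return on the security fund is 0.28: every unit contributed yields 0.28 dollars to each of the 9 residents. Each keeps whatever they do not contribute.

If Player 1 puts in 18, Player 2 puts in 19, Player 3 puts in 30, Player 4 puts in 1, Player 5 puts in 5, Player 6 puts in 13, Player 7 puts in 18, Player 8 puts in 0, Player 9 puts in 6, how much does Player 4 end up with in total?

Total contributed: 18 + 19 + 30 + 1 + 5 + 13 + 18 + 0 + 6 = 110.
Each receives 0.28 × 110 = 30.80 from the security fund.
Player 4 keeps 30 − 1 = 29, so Player 4's payoff is 29 + 30.80 = 59.80.

59.80 dollars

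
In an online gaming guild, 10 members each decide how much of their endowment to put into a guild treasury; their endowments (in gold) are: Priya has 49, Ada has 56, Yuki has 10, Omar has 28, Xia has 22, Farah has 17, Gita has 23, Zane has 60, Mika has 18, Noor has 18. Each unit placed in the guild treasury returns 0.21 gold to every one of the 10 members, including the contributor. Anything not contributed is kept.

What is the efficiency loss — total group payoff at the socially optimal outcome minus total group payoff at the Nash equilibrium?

The private return per contributed unit is 0.21 < 1 for everyone, so the Nash equilibrium is zero contribution and the group total is Σ E_j = 49 + 56 + 10 + 28 + 22 + 17 + 23 + 60 + 18 + 18 = 301.
Each contributed unit returns 2.100 to the group, so the social optimum is full contribution by everyone: group total = 2.100 × 301 = 632.10.
Efficiency loss = (2.100 − 1) × 301 = 331.10.

331.10 gold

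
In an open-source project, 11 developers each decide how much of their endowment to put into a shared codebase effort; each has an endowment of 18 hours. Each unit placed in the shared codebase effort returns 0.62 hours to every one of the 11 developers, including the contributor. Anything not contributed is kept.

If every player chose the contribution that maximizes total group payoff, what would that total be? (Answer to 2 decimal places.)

1350.36 hours

Each contributed unit returns 6.820 to the group as a whole (0.62 to each of 11 players), which exceeds 1, so the social optimum is full contribution: group total = 6.820 × 198 = 1350.36.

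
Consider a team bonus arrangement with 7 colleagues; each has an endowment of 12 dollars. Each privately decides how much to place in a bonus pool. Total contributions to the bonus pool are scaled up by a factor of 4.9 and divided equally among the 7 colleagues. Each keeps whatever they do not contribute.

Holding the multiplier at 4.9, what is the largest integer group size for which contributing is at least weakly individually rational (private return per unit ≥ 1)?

Private return per unit is 4.9/(group size), which is ≥ 1 whenever the group size is ≤ 4.9.
The largest such integer is 4.

4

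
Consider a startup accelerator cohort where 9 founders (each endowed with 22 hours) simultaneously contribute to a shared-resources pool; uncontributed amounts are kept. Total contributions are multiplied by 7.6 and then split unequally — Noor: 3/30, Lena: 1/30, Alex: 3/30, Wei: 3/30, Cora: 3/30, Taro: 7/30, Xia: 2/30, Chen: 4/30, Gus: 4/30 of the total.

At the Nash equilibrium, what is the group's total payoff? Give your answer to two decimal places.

A player with share s gets back 7.6·s per unit contributed, so full contribution is dominant for anyone with s > 1/7.6 = 0.1316 and zero contribution is dominant for anyone below.
Taro, Chen and Gus clear that bar, contributing 22 each; the remaining 6 contribute 0. Total contributed: 66.
The shared-resources pool pays out 7.6 × 66 = 501.60 in total (split across the unequal shares, but the aggregate is all that matters for the group sum).
The 6 free-riders keep 22 each, adding 132. Group total = 132 + 501.60 = 633.60.

633.60 hours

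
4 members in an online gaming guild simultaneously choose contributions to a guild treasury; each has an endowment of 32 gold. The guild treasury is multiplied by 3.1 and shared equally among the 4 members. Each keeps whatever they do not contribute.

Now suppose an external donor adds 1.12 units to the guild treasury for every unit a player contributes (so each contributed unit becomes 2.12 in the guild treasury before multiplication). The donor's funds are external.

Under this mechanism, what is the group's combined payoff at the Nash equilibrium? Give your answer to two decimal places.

With the mechanism, a contributed unit returns 3.1 × 2.12 / 4 = 1.6430 per unit of net cost to the contributor — now above 1 — so contributing fully is weakly dominant for every player.
So the Nash equilibrium is full contribution by all 4; the group earns 3.1 × 2.12 × 128 = 841.22.

841.22 gold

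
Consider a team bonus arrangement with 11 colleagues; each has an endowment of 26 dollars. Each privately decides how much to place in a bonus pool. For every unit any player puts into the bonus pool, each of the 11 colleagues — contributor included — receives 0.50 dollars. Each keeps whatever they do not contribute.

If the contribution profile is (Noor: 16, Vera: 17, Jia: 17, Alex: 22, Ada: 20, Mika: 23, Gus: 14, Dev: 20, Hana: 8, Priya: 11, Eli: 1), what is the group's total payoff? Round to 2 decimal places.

1046.50 dollars

Total contributed: 16 + 17 + 17 + 22 + 20 + 23 + 14 + 20 + 8 + 11 + 1 = 169; total kept: 11 × 26 − 169 = 117.
The bonus pool pays out 0.50 × 11 × 169 = 929.50 in aggregate.
Group total = 117 + 929.50 = 1046.50.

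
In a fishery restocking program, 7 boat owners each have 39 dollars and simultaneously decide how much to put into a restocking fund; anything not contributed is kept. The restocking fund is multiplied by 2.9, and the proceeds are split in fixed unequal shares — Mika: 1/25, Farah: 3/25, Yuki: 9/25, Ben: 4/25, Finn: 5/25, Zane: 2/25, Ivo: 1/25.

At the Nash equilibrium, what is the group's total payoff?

347.10 dollars

For player j, contributing a unit is worthwhile iff 2.9 × (j's share) ≥ 1, i.e. iff j's share is at least 0.3448.
Only Yuki (9/25) clears that bar, contributing 39; the remaining 6 contribute 0. Total contributed: 39.
The restocking fund pays out 2.9 × 39 = 113.10 in total (split across the unequal shares, but the aggregate is all that matters for the group sum).
The 6 free-riders keep 39 each, adding 234. Group total = 234 + 113.10 = 347.10.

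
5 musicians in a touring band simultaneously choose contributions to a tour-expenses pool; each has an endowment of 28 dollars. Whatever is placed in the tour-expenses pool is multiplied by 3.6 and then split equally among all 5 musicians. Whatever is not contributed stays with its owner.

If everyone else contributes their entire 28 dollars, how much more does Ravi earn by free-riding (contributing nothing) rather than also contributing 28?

7.84 dollars

Switching from a contribution of 28 to 0 lets Ravi keep an extra 28 dollars, but lowers the tour-expenses pool by 28, which costs Ravi their own share of that drop: 3.6/5 × 28 = 20.16.
Net gain = 28 − 20.16 = 7.84. The private return per contributed unit (0.7200) is below 1, so free-riding is indeed the best response regardless of what the others do.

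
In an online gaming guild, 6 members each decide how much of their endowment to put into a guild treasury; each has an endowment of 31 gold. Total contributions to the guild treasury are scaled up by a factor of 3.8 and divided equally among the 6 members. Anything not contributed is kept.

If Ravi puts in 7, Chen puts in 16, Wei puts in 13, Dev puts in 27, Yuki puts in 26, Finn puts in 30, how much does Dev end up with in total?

79.37 gold

Total contributed: 7 + 16 + 13 + 27 + 26 + 30 = 119.
Each receives 3.8 × 119 / 6 = 75.37 from the guild treasury.
Dev keeps 31 − 27 = 4, so Dev's payoff is 4 + 75.37 = 79.37.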